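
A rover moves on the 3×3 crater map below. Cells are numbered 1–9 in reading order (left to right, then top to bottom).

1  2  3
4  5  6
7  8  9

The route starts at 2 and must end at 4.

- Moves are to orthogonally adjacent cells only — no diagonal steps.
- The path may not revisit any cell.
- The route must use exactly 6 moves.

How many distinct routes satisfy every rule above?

4

Need simple routes of exactly 6 moves from 2 to 4 (Manhattan distance 2, so 2 moves are spent on a detour and 2 undoing it).
Enumerating: 2 5 6 9 8 7 4 | 2 3 6 9 8 5 4 | 2 3 6 9 8 7 4 | 2 3 6 5 8 7 4.
That gives 4 routes.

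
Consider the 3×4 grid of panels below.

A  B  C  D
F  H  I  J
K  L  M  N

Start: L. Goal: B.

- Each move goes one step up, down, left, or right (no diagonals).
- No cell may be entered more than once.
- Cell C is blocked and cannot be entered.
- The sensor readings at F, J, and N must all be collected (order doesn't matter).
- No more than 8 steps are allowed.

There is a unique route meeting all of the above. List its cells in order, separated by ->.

The 8-move cap with required stops at F, J, N leaves no slack for detours.
Route from L: right 2 to N, up 1 to J, left 3 to F, up 1 to A, right 1 to B — 8 moves in all.
Check: all required cells visited; 8 ≤ 8 moves.

L -> M -> N -> J -> I -> H -> F -> A -> B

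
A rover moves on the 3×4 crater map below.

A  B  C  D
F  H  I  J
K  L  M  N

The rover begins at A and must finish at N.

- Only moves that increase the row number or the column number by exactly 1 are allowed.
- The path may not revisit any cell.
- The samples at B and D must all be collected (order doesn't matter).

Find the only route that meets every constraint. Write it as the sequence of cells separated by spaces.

A B C D J N

Moves only go right or down, so the column and row indices never decrease.
Route from A: right 3 to D, down 2 to N — 5 moves in all.
Check: all required cells visited.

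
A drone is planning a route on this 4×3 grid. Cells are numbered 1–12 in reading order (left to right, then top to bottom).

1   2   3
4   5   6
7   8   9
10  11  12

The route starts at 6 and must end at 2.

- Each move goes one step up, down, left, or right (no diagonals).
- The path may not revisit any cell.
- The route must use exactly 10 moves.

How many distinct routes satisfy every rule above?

2

Need simple routes of exactly 10 moves from 6 to 2 (Manhattan distance 2, so 4 moves are spent on a detour and 4 undoing it).
Enumerating: 6 9 12 11 10 7 8 5 4 1 2 | 6 5 8 9 12 11 10 7 4 1 2.
That gives 2 routes.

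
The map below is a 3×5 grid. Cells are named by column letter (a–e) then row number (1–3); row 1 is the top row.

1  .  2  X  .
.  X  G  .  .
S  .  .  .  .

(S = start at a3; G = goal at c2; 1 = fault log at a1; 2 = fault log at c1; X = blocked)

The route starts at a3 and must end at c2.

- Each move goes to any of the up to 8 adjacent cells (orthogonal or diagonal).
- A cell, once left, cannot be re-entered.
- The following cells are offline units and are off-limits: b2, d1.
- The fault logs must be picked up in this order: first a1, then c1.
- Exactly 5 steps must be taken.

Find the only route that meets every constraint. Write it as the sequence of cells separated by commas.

The waypoints must appear in the order a1, c1, with no cell reused.
Route from a3: 2× up (reaching a1), 2× right (reaching c1), down to c2 — 5 moves in all.
Check: order respected (1 at step 2, 2 at step 4); 5 moves as required.

a3, a2, a1, b1, c1, c2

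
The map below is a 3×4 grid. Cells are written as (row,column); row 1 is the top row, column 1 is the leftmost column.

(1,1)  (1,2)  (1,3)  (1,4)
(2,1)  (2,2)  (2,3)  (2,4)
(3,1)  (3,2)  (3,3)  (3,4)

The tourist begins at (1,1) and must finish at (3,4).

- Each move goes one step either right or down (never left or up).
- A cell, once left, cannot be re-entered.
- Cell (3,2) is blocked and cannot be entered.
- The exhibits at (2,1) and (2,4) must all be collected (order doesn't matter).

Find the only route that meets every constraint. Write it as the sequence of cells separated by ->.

Moves only go right or down, so the column and row indices never decrease.
Route from (1,1): down to (2,1), 3× right (reaching (2,4)), down to (3,4) — 5 moves in all.
Check: all required cells visited.

(1,1) -> (2,1) -> (2,2) -> (2,3) -> (2,4) -> (3,4)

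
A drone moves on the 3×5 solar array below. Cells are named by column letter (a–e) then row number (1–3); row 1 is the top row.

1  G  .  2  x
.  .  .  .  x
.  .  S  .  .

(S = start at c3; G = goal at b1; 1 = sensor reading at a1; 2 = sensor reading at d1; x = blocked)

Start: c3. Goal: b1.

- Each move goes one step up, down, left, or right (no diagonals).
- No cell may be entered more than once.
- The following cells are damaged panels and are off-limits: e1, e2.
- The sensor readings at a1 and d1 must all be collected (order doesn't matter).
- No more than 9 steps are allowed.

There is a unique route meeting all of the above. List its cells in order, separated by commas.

c3, d3, d2, d1, c1, c2, b2, a2, a1, b1

The budget equals the shortest possible length, so every move has to be on a shortest route through the required cells.
Route from c3: right 1 to d3, up 2 to d1, left 1 to c1, down 1 to c2, left 2 to a2, up 1 to a1, right 1 to b1 — 9 moves in all.
Check: all required cells visited; 9 ≤ 9 moves.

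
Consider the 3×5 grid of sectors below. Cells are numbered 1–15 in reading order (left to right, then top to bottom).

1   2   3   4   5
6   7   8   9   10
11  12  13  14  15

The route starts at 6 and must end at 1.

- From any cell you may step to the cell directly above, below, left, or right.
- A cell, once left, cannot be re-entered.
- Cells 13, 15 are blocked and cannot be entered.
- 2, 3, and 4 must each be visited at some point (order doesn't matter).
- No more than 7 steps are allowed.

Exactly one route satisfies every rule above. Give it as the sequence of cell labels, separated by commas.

Any route must reach 2, 3, and 4 and still end at 1 within 7 moves, so the order of the required stops is forced.
Route from 6: right 3 to 9, up 1 to 4, left 3 to 1 — 7 moves in all.
Check: all required cells visited; 7 ≤ 7 moves.

6, 7, 8, 9, 4, 3, 2, 1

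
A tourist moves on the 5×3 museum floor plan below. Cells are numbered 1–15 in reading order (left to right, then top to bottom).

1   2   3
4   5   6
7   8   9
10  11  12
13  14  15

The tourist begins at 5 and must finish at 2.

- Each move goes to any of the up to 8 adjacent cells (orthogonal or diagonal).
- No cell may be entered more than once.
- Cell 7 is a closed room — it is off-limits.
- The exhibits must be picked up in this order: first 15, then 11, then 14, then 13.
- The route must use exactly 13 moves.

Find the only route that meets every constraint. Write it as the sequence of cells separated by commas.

5, 3, 6, 9, 12, 15, 11, 14, 13, 10, 8, 4, 1, 2

The waypoints must appear in the order 15, 11, 14, 13, with no cell reused.
Route from 5: up-right to 3, 4× down (reaching 15), up-left to 11, down to 14, left to 13, up to 10, up-right to 8, up-left to 4, up to 1, right to 2 — 13 moves in all.
Check: order respected (15 at step 5, 11 at step 6, 14 at step 7, 13 at step 8); 13 moves as required.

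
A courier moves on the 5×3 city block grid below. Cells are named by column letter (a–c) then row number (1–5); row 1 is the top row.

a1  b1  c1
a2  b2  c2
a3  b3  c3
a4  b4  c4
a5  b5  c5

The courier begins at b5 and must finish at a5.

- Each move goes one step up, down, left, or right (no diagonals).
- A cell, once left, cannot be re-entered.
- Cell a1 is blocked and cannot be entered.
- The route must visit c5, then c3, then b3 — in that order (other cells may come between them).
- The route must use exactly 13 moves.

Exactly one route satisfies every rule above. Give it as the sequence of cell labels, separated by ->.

b5 -> c5 -> c4 -> c3 -> c2 -> c1 -> b1 -> b2 -> a2 -> a3 -> b3 -> b4 -> a4 -> a5

The waypoints must appear in the order c5, c3, b3, with no cell reused.
Route from b5: right to c5, 4× up (reaching c1), left to b1, down to b2, left to a2, down to a3, right to b3, down to b4, left to a4, down to a5 — 13 moves in all.
Check: order respected (c5 at step 1, c3 at step 3, b3 at step 10); 13 moves as required.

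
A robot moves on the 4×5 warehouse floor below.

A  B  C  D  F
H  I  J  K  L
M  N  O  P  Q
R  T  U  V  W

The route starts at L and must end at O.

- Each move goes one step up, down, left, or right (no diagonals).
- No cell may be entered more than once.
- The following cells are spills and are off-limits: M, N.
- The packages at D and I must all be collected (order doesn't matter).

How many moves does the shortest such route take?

7

Any route passes through D and I in some order between L and O. Summing Manhattan distances along each leg and taking the cheapest ordering (L → D → I → O) gives a lower bound of 2 + 3 + 2 = 7 moves.
A route of 7 moves achieves this: L → F → D → C → B → I → J → O.
Since 7 matches the lower bound, it is optimal.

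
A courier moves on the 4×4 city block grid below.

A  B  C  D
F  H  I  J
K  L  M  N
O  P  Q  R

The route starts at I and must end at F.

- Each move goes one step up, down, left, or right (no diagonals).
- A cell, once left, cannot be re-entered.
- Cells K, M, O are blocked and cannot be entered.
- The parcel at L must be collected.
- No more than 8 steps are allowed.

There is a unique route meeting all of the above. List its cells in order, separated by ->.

I -> J -> N -> R -> Q -> P -> L -> H -> F

The budget equals the shortest possible length, so every move has to be on a shortest route through the required cells.
Route from I: right 1 to J, down 2 to R, left 2 to P, up 2 to H, left 1 to F — 8 moves in all.
Check: all required cells visited; 8 ≤ 8 moves.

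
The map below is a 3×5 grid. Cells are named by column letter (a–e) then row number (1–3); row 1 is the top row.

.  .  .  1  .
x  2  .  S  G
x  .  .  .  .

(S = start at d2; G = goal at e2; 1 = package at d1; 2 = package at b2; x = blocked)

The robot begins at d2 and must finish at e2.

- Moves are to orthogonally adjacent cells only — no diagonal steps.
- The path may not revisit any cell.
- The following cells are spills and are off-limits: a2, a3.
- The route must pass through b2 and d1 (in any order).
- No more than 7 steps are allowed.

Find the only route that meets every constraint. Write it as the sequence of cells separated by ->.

d2 -> c2 -> b2 -> b1 -> c1 -> d1 -> e1 -> e2

The budget equals the shortest possible length, so every move has to be on a shortest route through the required cells.
Route from d2: left 2 to b2, up 1 to b1, right 3 to e1, down 1 to e2 — 7 moves in all.
Check: all required cells visited; 7 ≤ 7 moves.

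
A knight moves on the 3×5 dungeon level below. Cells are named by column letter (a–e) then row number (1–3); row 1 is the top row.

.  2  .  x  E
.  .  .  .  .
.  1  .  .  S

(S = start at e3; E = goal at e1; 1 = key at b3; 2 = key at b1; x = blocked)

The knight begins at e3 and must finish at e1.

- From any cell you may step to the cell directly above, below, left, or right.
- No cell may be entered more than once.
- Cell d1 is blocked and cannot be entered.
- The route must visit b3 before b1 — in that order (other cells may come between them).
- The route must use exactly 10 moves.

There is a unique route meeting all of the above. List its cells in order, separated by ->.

The waypoints must appear in the order b3, b1, with no cell reused.
Route from e3: 3× left (reaching b3), 2× up (reaching b1), right to c1, down to c2, 2× right (reaching e2), up to e1 — 10 moves in all.
Check: order respected (1 at step 3, 2 at step 5); 10 moves as required.

e3 -> d3 -> c3 -> b3 -> b2 -> b1 -> c1 -> c2 -> d2 -> e2 -> e1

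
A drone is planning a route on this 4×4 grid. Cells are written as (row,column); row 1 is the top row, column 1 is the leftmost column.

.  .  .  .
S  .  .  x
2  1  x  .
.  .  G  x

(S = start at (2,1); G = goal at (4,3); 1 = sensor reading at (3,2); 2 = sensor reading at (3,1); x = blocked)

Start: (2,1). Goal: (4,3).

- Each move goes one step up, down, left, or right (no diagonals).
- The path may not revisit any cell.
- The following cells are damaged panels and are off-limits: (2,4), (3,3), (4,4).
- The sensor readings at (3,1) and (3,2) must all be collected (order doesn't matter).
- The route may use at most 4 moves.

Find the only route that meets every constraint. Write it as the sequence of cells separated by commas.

Any route must reach (3,1) and (3,2) and still end at (4,3) within 4 moves, so the order of the required stops is forced.
Route from (2,1): down 1 to (3,1), right 1 to (3,2), down 1 to (4,2), right 1 to (4,3) — 4 moves in all.
Check: all required cells visited; 4 ≤ 4 moves.

(2,1), (3,1), (3,2), (4,2), (4,3)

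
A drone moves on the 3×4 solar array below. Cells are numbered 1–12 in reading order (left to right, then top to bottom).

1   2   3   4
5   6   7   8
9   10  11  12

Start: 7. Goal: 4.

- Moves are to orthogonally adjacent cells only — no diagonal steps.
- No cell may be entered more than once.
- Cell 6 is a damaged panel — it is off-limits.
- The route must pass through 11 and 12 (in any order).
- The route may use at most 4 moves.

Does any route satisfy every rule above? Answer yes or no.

yes

One route that works: 7 → 11 → 12 → 8 → 4.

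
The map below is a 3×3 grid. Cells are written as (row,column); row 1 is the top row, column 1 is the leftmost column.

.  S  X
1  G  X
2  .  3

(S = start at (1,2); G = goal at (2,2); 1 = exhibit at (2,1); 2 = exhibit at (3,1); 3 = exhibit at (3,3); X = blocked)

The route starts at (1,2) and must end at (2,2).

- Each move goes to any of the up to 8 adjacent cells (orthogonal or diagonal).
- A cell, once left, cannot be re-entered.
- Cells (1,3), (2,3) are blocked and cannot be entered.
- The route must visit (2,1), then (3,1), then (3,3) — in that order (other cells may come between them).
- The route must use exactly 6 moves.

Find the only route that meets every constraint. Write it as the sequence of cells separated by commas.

The waypoints must appear in the order (2,1), (3,1), (3,3), with no cell reused.
Route from (1,2): left to (1,1), 2× down (reaching (3,1)), 2× right (reaching (3,3)), up-left to (2,2) — 6 moves in all.
Check: order respected (1 at step 2, 2 at step 3, 3 at step 5); 6 moves as required.

(1,2), (1,1), (2,1), (3,1), (3,2), (3,3), (2,2)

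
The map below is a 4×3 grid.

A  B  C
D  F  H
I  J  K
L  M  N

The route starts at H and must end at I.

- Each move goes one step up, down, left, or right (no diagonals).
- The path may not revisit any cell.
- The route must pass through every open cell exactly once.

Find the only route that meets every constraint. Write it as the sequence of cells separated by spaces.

Need to visit all 12 open cells exactly once, starting at H and ending at I.
Cell L has only two open neighbours (I and M), so the path must pass straight through it: one of those is the cell it's entered from and the other is where it exits.
Route from H: up to C, 2× left (reaching A), down to D, right to F, down to J, right to K, down to N, 2× left (reaching L), up to I — 11 moves in all.
Check: all 12 open cells covered.

H C B A D F J K N M L I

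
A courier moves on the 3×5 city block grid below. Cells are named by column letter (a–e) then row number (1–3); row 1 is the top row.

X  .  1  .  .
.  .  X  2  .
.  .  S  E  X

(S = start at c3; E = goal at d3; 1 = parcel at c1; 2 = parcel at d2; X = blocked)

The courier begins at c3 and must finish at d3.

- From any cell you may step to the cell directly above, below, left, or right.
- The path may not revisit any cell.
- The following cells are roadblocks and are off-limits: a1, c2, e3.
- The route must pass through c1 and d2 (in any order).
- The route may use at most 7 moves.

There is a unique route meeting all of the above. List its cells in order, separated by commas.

The budget equals the shortest possible length, so every move has to be on a shortest route through the required cells.
Route from c3: left to b3, 2× up (reaching b1), 2× right (reaching d1), 2× down (reaching d3) — 7 moves in all.
Check: all required cells visited; 7 ≤ 7 moves.

c3, b3, b2, b1, c1, d1, d2, d3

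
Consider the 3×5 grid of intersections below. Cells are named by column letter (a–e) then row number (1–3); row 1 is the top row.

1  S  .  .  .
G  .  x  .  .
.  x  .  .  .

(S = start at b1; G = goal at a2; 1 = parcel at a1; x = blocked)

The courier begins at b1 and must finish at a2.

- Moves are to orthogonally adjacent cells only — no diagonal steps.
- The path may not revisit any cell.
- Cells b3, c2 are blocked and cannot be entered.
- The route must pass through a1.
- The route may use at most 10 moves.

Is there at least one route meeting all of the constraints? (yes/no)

One route that works: b1 → a1 → a2.

yes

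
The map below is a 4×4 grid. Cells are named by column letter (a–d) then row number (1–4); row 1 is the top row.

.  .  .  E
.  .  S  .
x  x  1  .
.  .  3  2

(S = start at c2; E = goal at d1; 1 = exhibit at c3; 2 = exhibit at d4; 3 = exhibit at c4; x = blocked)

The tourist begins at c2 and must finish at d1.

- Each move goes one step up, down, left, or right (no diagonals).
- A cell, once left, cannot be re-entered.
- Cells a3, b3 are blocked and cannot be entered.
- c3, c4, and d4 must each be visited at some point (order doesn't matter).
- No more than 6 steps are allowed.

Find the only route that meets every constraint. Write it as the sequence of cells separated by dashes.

The budget equals the shortest possible length, so every move has to be on a shortest route through the required cells.
Route from c2: down 2 to c4, right 1 to d4, up 3 to d1 — 6 moves in all.
Check: all required cells visited; 6 ≤ 6 moves.

c2 - c3 - c4 - d4 - d3 - d2 - d1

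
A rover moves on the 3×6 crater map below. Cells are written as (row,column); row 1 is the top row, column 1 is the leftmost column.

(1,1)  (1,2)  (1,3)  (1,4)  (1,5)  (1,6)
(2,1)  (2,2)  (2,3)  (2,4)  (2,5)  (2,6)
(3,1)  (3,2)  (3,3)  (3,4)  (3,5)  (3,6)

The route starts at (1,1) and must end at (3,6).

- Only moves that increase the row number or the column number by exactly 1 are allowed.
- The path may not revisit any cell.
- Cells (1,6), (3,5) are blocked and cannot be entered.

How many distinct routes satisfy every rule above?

5

A right/down-only route from (1,1) to (3,6) makes exactly 2 down-moves and 5 right-moves in some order.
With no other constraints that would be C(7,2) = 21 routes.
Subtract routes through each blocked cell (inclusion–exclusion for overlaps): − through (1,6): 1 − through (3,5): 15 → 5.
That gives 5 routes.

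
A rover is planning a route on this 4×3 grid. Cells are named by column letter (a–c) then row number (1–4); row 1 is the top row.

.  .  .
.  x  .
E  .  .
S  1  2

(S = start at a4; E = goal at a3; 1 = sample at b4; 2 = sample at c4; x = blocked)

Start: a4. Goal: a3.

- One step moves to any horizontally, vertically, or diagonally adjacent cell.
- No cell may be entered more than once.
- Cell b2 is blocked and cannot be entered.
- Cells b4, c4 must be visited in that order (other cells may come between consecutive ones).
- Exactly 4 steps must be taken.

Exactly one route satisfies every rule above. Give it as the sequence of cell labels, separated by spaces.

a4 b4 c4 b3 a3

The waypoints must appear in the order b4, c4, with no cell reused.
Route from a4: right 2 to c4, up-left 1 to b3, left 1 to a3 — 4 moves in all.
Check: order respected (1 at step 1, 2 at step 2); 4 moves as required.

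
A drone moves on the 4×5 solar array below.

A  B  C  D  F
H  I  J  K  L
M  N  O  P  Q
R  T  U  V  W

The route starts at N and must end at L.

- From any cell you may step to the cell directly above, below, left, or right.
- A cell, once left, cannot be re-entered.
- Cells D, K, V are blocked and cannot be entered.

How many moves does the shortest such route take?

4

The Manhattan distance from N to L is |3−2| + |2−5| = 4, so at least 4 moves are needed.
A route of 4 moves achieves this: N → O → P → Q → L.
Since 4 matches the lower bound, it is optimal.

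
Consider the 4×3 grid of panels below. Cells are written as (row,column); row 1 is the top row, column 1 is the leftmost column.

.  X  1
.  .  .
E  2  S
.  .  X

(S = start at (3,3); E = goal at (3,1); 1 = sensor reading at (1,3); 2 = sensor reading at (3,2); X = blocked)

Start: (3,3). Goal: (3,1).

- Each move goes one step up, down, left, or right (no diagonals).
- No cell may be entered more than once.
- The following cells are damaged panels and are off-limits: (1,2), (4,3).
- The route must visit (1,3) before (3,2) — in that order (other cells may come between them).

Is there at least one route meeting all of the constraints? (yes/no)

(1,3) must be visited but has only one open neighbour ((2,3)), and it is neither the start nor the goal — the route would have to enter and leave through (2,3), re-entering it.

no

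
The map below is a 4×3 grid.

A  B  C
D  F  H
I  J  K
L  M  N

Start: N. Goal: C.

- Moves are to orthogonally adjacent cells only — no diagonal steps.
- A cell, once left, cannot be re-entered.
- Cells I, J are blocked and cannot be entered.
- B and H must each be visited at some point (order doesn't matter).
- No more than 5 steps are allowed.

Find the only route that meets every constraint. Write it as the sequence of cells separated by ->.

The 5-move cap with required stops at B, H leaves no slack for detours.
Route from N: 2× up (reaching H), left to F, up to B, right to C — 5 moves in all.
Check: all required cells visited; 5 ≤ 5 moves.

N -> K -> H -> F -> B -> C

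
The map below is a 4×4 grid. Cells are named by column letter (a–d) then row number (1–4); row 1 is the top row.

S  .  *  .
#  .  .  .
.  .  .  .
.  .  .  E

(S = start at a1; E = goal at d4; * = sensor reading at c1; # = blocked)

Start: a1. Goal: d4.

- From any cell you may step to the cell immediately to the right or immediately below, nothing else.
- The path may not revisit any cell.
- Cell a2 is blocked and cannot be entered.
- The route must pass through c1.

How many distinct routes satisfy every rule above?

A right/down-only route from a1 to d4 makes exactly 3 down-moves and 3 right-moves in some order.
With no other constraints that would be C(6,3) = 20 routes.
Split at c1 and multiply the segment counts (each segment already excludes blocked cells): a1→c1: 1; c1→d4: 4; product = 4.
That gives 4 routes.

4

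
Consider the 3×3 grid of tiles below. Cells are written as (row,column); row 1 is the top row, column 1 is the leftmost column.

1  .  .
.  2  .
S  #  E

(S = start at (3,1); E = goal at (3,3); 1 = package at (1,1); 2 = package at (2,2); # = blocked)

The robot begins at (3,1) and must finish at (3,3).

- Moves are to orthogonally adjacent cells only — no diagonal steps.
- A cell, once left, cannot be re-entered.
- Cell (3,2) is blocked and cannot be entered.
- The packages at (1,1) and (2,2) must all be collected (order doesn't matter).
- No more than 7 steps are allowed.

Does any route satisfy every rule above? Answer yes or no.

One route that works: (3,1) → (2,1) → (1,1) → (1,2) → (2,2) → (2,3) → (3,3).

yes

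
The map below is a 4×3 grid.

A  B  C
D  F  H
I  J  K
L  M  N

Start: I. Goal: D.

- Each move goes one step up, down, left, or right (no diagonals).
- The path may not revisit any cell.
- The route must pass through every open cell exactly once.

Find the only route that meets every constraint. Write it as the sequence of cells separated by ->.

I -> L -> M -> N -> K -> J -> F -> H -> C -> B -> A -> D

Need to visit all 12 open cells exactly once, starting at I and ending at D.
Cell N has only two open neighbours (K and M), so the path must pass straight through it: one of those is the cell it's entered from and the other is where it exits.
Route from I: down to L, 2× right (reaching N), up to K, left to J, up to F, right to H, up to C, 2× left (reaching A), down to D — 11 moves in all.
Check: all 12 open cells covered.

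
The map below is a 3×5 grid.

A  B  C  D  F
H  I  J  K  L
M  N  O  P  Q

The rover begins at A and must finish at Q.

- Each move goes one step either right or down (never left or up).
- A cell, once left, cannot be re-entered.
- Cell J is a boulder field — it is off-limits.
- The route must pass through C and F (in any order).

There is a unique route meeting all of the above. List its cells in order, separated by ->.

Moves only go right or down, so the column and row indices never decrease.
Route from A: right 4 to F, down 2 to Q — 6 moves in all.
Check: all required cells visited.

A -> B -> C -> D -> F -> L -> Q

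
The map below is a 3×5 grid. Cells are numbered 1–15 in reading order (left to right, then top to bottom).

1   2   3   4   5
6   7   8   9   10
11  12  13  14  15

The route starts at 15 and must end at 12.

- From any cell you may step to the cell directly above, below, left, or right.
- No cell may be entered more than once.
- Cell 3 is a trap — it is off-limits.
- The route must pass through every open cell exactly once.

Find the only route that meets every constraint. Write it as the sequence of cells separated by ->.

15 -> 10 -> 5 -> 4 -> 9 -> 14 -> 13 -> 8 -> 7 -> 2 -> 1 -> 6 -> 11 -> 12

Need to visit all 14 open cells exactly once, starting at 15 and ending at 12.
Cell 11 has only two open neighbours (6 and 12), so the path must pass straight through it: one of those is the cell it's entered from and the other is where it exits.
Route from 15: 2× up (reaching 5), left to 4, 2× down (reaching 14), left to 13, up to 8, left to 7, up to 2, left to 1, 2× down (reaching 11), right to 12 — 13 moves in all.
Check: all 14 open cells covered.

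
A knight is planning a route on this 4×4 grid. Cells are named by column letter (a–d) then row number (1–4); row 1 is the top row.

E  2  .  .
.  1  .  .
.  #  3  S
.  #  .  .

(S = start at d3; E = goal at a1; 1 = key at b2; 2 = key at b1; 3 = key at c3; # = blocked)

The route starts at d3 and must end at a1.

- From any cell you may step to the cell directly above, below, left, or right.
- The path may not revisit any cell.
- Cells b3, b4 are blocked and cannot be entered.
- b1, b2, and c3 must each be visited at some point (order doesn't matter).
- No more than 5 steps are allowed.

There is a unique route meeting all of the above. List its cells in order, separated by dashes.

The budget equals the shortest possible length, so every move has to be on a shortest route through the required cells.
Route from d3: left 1 to c3, up 1 to c2, left 1 to b2, up 1 to b1, left 1 to a1 — 5 moves in all.
Check: all required cells visited; 5 ≤ 5 moves.

d3 - c3 - c2 - b2 - b1 - a1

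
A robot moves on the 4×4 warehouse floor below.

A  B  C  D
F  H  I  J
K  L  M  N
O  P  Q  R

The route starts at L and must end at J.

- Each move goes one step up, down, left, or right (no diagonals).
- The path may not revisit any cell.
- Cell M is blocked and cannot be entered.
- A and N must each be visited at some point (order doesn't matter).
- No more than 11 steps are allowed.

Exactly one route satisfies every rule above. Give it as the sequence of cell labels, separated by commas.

Any route must reach A and N and still end at J within 11 moves, so the order of the required stops is forced.
Route from L: up 2 to B, left 1 to A, down 3 to O, right 3 to R, up 2 to J — 11 moves in all.
Check: all required cells visited; 11 ≤ 11 moves.

L, H, B, A, F, K, O, P, Q, R, N, J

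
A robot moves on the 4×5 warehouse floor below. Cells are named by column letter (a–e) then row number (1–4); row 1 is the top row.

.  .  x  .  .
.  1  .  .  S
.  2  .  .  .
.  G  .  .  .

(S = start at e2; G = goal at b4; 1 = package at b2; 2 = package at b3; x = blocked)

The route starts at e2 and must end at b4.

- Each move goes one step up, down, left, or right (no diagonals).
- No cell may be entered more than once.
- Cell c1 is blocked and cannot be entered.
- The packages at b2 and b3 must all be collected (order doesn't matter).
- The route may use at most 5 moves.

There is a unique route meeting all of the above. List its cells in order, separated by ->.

The 5-move cap with required stops at b2, b3 leaves no slack for detours.
Route from e2: 3× left (reaching b2), 2× down (reaching b4) — 5 moves in all.
Check: all required cells visited; 5 ≤ 5 moves.

e2 -> d2 -> c2 -> b2 -> b3 -> b4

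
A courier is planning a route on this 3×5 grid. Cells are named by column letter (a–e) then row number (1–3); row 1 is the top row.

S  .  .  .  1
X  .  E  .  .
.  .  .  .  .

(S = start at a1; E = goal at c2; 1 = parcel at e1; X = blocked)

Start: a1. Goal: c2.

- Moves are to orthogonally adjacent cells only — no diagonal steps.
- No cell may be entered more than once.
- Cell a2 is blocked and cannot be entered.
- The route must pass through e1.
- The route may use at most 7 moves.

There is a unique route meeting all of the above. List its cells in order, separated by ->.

a1 -> b1 -> c1 -> d1 -> e1 -> e2 -> d2 -> c2

The budget equals the shortest possible length, so every move has to be on a shortest route through the required cells.
Route from a1: right 4 to e1, down 1 to e2, left 2 to c2 — 7 moves in all.
Check: all required cells visited; 7 ≤ 7 moves.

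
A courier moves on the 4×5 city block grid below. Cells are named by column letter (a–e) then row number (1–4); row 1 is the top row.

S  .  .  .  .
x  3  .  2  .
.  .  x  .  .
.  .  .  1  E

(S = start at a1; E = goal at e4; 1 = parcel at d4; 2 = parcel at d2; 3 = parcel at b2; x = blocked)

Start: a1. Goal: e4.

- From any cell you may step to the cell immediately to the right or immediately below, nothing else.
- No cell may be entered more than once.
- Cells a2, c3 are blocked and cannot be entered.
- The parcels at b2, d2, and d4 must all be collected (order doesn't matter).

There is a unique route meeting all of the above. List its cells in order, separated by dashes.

a1 - b1 - b2 - c2 - d2 - d3 - d4 - e4

Moves only go right or down, so the column and row indices never decrease.
Route from a1: right 1 to b1, down 1 to b2, right 2 to d2, down 2 to d4, right 1 to e4 — 7 moves in all.
Check: all required cells visited.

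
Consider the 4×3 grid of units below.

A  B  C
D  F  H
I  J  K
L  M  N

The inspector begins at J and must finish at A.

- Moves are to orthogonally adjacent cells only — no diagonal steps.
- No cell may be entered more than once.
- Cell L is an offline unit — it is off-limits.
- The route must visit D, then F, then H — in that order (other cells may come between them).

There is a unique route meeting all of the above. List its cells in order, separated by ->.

The waypoints must appear in the order D, F, H, with no cell reused.
Route from J: left to I, up to D, 2× right (reaching H), up to C, 2× left (reaching A) — 7 moves in all.
Check: order respected (D at step 2, F at step 3, H at step 4).

J -> I -> D -> F -> H -> C -> B -> A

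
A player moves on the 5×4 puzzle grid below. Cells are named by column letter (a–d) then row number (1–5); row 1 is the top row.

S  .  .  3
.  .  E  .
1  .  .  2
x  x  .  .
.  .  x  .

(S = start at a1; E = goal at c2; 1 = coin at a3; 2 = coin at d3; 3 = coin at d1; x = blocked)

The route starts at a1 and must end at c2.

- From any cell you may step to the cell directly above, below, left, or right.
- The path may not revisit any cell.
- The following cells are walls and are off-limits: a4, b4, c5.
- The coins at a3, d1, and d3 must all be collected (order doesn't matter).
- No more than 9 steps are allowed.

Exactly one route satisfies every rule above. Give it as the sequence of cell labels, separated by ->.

Any route must reach a3, d1, and d3 and still end at c2 within 9 moves, so the order of the required stops is forced.
Route from a1: 2× down (reaching a3), 3× right (reaching d3), 2× up (reaching d1), left to c1, down to c2 — 9 moves in all.
Check: all required cells visited; 9 ≤ 9 moves.

a1 -> a2 -> a3 -> b3 -> c3 -> d3 -> d2 -> d1 -> c1 -> c2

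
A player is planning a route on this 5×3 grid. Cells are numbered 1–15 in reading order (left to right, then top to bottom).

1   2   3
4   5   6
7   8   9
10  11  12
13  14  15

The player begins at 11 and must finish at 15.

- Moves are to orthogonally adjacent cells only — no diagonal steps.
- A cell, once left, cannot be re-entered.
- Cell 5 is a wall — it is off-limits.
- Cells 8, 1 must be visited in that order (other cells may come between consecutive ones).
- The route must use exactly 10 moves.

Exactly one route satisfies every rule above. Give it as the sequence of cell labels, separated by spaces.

11 8 7 4 1 2 3 6 9 12 15

The waypoints must appear in the order 8, 1, with no cell reused.
Route from 11: up to 8, left to 7, 2× up (reaching 1), 2× right (reaching 3), 4× down (reaching 15) — 10 moves in all.
Check: order respected (8 at step 1, 1 at step 4); 10 moves as required.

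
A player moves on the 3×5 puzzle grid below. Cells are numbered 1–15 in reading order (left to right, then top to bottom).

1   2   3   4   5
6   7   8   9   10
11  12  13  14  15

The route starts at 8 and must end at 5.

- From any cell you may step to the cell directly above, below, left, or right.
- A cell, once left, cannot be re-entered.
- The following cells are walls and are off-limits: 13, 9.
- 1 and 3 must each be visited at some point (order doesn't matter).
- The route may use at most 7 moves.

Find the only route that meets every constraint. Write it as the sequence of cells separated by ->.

8 -> 7 -> 6 -> 1 -> 2 -> 3 -> 4 -> 5

The 7-move cap with required stops at 1, 3 leaves no slack for detours.
Route from 8: left 2 to 6, up 1 to 1, right 4 to 5 — 7 moves in all.
Check: all required cells visited; 7 ≤ 7 moves.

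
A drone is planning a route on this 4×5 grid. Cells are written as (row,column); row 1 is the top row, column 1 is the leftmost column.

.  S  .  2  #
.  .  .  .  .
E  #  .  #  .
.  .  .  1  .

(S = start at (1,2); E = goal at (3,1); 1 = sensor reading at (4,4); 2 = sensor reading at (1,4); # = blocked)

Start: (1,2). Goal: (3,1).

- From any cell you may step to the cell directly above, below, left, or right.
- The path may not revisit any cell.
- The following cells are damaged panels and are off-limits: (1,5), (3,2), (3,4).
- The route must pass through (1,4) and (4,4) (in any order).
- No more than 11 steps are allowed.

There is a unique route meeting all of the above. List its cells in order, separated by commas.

Any route must reach (1,4) and (4,4) and still end at (3,1) within 11 moves, so the order of the required stops is forced.
Route from (1,2): right 2 to (1,4), down 1 to (2,4), right 1 to (2,5), down 2 to (4,5), left 4 to (4,1), up 1 to (3,1) — 11 moves in all.
Check: all required cells visited; 11 ≤ 11 moves.

(1,2), (1,3), (1,4), (2,4), (2,5), (3,5), (4,5), (4,4), (4,3), (4,2), (4,1), (3,1)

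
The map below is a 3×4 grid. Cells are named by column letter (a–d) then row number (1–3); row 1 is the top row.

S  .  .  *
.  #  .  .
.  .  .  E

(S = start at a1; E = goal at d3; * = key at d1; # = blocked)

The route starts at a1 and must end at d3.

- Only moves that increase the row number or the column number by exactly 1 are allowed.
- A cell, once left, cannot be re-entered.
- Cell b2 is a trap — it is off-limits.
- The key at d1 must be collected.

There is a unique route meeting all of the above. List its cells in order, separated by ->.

a1 -> b1 -> c1 -> d1 -> d2 -> d3

Moves only go right or down, so the column and row indices never decrease.
Route from a1: 3× right (reaching d1), 2× down (reaching d3) — 5 moves in all.
Check: all required cells visited.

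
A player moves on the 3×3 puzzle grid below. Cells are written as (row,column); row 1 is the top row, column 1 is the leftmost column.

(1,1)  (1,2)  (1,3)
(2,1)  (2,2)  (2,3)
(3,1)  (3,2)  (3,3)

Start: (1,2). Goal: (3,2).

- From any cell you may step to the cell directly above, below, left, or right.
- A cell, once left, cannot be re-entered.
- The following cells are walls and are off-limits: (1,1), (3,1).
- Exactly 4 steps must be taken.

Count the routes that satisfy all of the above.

3

Need simple routes of exactly 4 moves from (1,2) to (3,2) (Manhattan distance 2, so 1 moves are spent on a detour and 1 undoing it).
Enumerating: (1,2) (2,2) (2,3) (3,3) (3,2) | (1,2) (1,3) (2,3) (3,3) (3,2) | (1,2) (1,3) (2,3) (2,2) (3,2).
That gives 3 routes.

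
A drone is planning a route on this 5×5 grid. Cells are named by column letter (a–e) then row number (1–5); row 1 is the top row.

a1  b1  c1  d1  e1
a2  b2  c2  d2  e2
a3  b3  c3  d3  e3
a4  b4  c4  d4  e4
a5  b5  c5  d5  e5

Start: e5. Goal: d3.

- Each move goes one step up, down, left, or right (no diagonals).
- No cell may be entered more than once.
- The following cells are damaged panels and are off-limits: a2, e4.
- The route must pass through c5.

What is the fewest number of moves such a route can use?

Any route passes through c5 somewhere between e5 and d3. Summing Manhattan distances along the two legs (e5 → c5 → d3) gives a lower bound of 2 + 3 = 5 moves.
A route of 5 moves achieves this: e5 → d5 → c5 → c4 → c3 → d3.
Since 5 matches the lower bound, it is optimal.

5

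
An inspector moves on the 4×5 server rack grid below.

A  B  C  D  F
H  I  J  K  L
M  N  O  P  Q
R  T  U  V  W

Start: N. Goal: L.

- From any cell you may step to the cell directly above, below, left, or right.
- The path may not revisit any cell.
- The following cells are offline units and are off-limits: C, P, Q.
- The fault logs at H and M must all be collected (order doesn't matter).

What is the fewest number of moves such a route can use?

Any route passes through H and M in some order between N and L. Summing Manhattan distances along each leg and taking the cheapest ordering (N → M → H → L) gives a lower bound of 1 + 1 + 4 = 6 moves.
A route of 6 moves achieves this: N → M → H → I → J → K → L.
Since 6 matches the lower bound, it is optimal.

6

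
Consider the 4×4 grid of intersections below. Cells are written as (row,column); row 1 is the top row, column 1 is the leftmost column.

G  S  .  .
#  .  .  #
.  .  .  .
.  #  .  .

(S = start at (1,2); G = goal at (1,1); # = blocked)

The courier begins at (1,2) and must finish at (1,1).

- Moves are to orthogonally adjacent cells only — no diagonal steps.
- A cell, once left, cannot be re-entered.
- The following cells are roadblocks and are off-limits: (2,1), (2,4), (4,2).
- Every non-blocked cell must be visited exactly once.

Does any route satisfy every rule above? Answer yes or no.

no

Cell (1,4) has only one open neighbour but is neither the start nor the goal, so a Hamiltonian route would have to both enter and leave it through the same neighbour — impossible without revisiting.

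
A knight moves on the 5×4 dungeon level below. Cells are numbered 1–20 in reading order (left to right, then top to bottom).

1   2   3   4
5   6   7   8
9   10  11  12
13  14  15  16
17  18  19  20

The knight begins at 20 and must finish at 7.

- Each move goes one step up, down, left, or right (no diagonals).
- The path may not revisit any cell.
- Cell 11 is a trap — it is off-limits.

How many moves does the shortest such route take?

The Manhattan distance from 20 to 7 is |5−2| + |4−3| = 4, so at least 4 moves are needed.
A route of 4 moves achieves this: 20 → 16 → 12 → 8 → 7.
Since 4 matches the lower bound, it is optimal.

4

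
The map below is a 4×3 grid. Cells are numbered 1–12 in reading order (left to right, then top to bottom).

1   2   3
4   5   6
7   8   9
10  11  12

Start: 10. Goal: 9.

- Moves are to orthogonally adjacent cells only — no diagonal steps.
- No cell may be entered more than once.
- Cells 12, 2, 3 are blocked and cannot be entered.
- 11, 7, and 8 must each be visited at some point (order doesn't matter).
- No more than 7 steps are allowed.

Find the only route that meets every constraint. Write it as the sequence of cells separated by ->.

10 -> 11 -> 8 -> 7 -> 4 -> 5 -> 6 -> 9

Any route must reach 11, 7, and 8 and still end at 9 within 7 moves, so the order of the required stops is forced.
Route from 10: right to 11, up to 8, left to 7, up to 4, 2× right (reaching 6), down to 9 — 7 moves in all.
Check: all required cells visited; 7 ≤ 7 moves.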